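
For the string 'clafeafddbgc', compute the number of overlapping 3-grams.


String 'clafeafddbgc' has length L = 12.
Number of overlapping n-grams = L - n + 1
Substituting: 12 - 3 + 1 = 10

10


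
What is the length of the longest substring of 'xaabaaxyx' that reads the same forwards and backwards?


Scanning 'xaabaaxyx' for palindromic substrings.
Substring at positions 0-6: 'xaabaax'.
Check: reverse('xaabaax') = 'xaabaax' -> palindrome confirmed.
Neighbouring characters ('-' / 'y') break symmetry, so it cannot extend further.
No longer palindromic substring exists; longest length = 7

7


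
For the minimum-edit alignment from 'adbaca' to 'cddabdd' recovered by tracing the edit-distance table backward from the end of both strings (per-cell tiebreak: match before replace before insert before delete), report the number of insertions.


Edit distance = 5. Backtracking from cell (6, 7) with preference match > replace > insert > delete,
then listing the resulting alignment 'adbaca' -> 'cddabdd' left to right:
  Step 1: replace a->c
  Step 2: keep 'd'
  Step 3: replace b->d
  Step 4: keep 'a'
  Step 5: insert 'b' [insertion #1]
  Step 6: replace c->d
  Step 7: replace a->d
Total insertions: 1

1


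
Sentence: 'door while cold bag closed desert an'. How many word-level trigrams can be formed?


Word trigrams from [7] words:
  Trigram 1: (door while cold)
  Trigram 2: (while cold bag)
  Trigram 3: (cold bag closed)
  Trigram 4: (bag closed desert)
  Trigram 5: (closed desert an)
Total word trigrams: 7 - 2 = 5

5


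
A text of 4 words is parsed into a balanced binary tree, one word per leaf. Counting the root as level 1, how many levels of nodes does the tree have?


In a balanced binary tree with n leaves the deepest leaf is ceil(log2(n)) edges below the root,
so counting node levels inclusive of root and leaves gives ceil(log2(n)) + 1 levels.
log2(4) = 2.0000
ceil(2.0000) = 2
levels = 2 + 1 = 3

3


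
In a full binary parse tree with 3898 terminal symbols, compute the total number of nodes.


Leaf nodes (terminals): 3898
Internal nodes = n - 1 = 3898 - 1 = 3897
Total = leaves + internal = 3898 + 3897 = 7795

7795


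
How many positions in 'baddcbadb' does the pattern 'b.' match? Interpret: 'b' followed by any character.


Pattern: b. means 'b' followed by any character.
Scanning 'baddcbadb' position-by-position:
  Pos 0: window 'ba' -> MATCH
  Pos 1: window 'ad' -> no
  Pos 2: window 'dd' -> no
  Pos 3: window 'dc' -> no
  Pos 4: window 'cb' -> no
  Pos 5: window 'ba' -> MATCH
  Pos 6: window 'ad' -> no
  Pos 7: window 'db' -> no
  Pos 8: window 'b' -> no
Total matches: 2

2


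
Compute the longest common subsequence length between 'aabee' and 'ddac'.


DP table for LCS of 'aabee' and 'ddac':
       d  d  a  c
    0  0  0  0  0
  a 0  0  0  1  1
  a 0  0  0  1  1
  b 0  0  0  1  1
  e 0  0  0  1  1
  e 0  0  0  1  1
LCS: 'a'
LCS length = 1

1


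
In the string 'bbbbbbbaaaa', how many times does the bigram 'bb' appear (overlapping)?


Scanning 'bbbbbbbaaaa' for bigram 'bb':
  Position 0: 'bb' -> MATCH
  Position 1: 'bb' -> MATCH
  Position 2: 'bb' -> MATCH
  Position 3: 'bb' -> MATCH
  Position 4: 'bb' -> MATCH
  Position 5: 'bb' -> MATCH
  Position 6: 'ba' -> no
  Position 7: 'aa' -> no
  Position 8: 'aa' -> no
  Position 9: 'aa' -> no
Total matches: 6

6


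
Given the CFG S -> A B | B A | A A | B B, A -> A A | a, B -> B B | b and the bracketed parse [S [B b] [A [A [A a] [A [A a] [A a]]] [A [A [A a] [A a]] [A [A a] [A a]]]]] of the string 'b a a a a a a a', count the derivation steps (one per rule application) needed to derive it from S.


Every bracketed nonterminal node [X ...] in the tree is produced by exactly one rule application.
Reading the tree off as a leftmost derivation:
  Step 1: S  =>  B A   (applied S -> B A)
  Step 2: B A  =>  b A   (applied B -> b)
  Step 3: b A  =>  b A A   (applied A -> A A)
  Step 4: b A A  =>  b A A A   (applied A -> A A)
  Step 5: b A A A  =>  b a A A   (applied A -> a)
  Step 6: b a A A  =>  b a A A A   (applied A -> A A)
  Step 7: b a A A A  =>  b a a A A   (applied A -> a)
  Step 8: b a a A A  =>  b a a a A   (applied A -> a)
  Step 9: b a a a A  =>  b a a a A A   (applied A -> A A)
  Step 10: b a a a A A  =>  b a a a A A A   (applied A -> A A)
  Step 11: b a a a A A A  =>  b a a a a A A   (applied A -> a)
  Step 12: b a a a a A A  =>  b a a a a a A   (applied A -> a)
  Step 13: b a a a a a A  =>  b a a a a a A A   (applied A -> A A)
  Step 14: b a a a a a A A  =>  b a a a a a a A   (applied A -> a)
  Step 15: b a a a a a a A  =>  b a a a a a a a   (applied A -> a)
Final yield: b a a a a a a a
Total rewrite steps: 15

15


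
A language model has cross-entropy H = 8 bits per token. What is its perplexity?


Perplexity formula: PP = 2^H
H = 8
PP = 2^8
Steps: 2^1 = 2, 2^2 = 4, 2^3 = 8, 2^4 = 16, 2^5 = 32, 2^6 = 64, 2^7 = 128, 2^8 = 256
PP = 256

256


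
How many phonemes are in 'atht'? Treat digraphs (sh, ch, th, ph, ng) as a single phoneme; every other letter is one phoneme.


Parsing 'atht' greedily, digraphs first:
  'a' -> vowel phoneme (phonemes so far: 1)
  'th' -> digraph (1 consonant phoneme) (phonemes so far: 2)
  't' -> consonant phoneme (phonemes so far: 3)
Total phonemes: 3

3


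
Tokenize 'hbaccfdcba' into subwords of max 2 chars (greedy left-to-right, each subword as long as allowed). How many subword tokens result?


'hbaccfdcba' has 10 characters.
Chunking with max size 2:
  Chunk 1: 'hb' (positions 0-1)
  Chunk 2: 'ac' (positions 2-3)
  Chunk 3: 'cf' (positions 4-5)
  Chunk 4: 'dc' (positions 6-7)
  Chunk 5: 'ba' (positions 8-9)
Total chunks: ceil(10 / 2) = 5

5


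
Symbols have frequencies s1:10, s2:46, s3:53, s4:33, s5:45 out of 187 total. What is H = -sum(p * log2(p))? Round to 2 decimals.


Computing entropy H = -sum(p_i * log2(p_i)):
  s1: p = 10/187 = 0.0535, -p*log2(p) = 0.2259
  s2: p = 46/187 = 0.2460, -p*log2(p) = 0.4977
  s3: p = 53/187 = 0.2834, -p*log2(p) = 0.5155
  s4: p = 33/187 = 0.1765, -p*log2(p) = 0.4416
  s5: p = 45/187 = 0.2406, -p*log2(p) = 0.4945
H = sum of terms = 2.1752
Rounded to 2 decimals: 2.18

2.18


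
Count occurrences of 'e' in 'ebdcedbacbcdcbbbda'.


Scanning 'ebdcedbacbcdcbbbda' for 'e':
  Position 0: 'e' -> MATCH (count: 1)
  Position 4: 'e' -> MATCH (count: 2)
Total occurrences of 'e': 2

2


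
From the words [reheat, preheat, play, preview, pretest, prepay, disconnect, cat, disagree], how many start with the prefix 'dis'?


Checking each word for prefix 'dis':
  'reheat' -> no (count: 0)
  'preheat' -> no (count: 0)
  'play' -> no (count: 0)
  'preview' -> no (count: 0)
  'pretest' -> no (count: 0)
  'prepay' -> no (count: 0)
  'disconnect' -> YES, starts with 'dis' (count: 1)
  'cat' -> no (count: 1)
  'disagree' -> YES, starts with 'dis' (count: 2)
Total with prefix 'dis': 2

2


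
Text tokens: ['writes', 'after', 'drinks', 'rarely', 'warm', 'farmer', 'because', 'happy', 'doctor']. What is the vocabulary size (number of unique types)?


Listing all tokens and tracking unique types:
  Token 1: 'writes' -> NEW (unique so far: 1)
  Token 2: 'after' -> NEW (unique so far: 2)
  Token 3: 'drinks' -> NEW (unique so far: 3)
  Token 4: 'rarely' -> NEW (unique so far: 4)
  Token 5: 'warm' -> NEW (unique so far: 5)
  Token 6: 'farmer' -> NEW (unique so far: 6)
  Token 7: 'because' -> NEW (unique so far: 7)
  Token 8: 'happy' -> NEW (unique so far: 8)
  Token 9: 'doctor' -> NEW (unique so far: 9)
Unique types: ('after', 'because', 'doctor', 'drinks', 'farmer', 'happy', 'rarely', 'warm', 'writes')
Vocabulary size: 9

9


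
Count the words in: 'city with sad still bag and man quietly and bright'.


Counting words by splitting on spaces:
  Word 1: 'city'
  Word 2: 'with'
  Word 3: 'sad'
  Word 4: 'still'
  Word 5: 'bag'
  Word 6: 'and'
  Word 7: 'man'
  Word 8: 'quietly'
  Word 9: 'and'
  Word 10: 'bright'
Total words: 10

10


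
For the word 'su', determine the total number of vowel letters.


Scanning each character of 'su':
  Position 1: 's' -> consonant (running count: 0)
  Position 2: 'u' -> vowel (running count: 1)
Total vowels: 1

1


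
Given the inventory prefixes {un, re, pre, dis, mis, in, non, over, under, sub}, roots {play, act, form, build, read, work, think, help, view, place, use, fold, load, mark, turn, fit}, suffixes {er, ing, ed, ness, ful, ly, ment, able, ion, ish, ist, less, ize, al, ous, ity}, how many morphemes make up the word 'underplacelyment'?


Segmenting 'underplacelyment' against the inventory:
  'under' -> prefix (morpheme 1)
  'place' -> root (morpheme 2)
  'ly' -> suffix (morpheme 3)
  'ment' -> suffix (morpheme 4)
Total morphemes: 4

4


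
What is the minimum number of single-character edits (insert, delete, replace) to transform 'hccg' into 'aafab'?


Building DP table for s1='hccg' (len 4) and s2='aafab' (len 5):
       a  a  f  a  b
    0  1  2  3  4  5
  h 1  1  2  3  4  5
  c 2  2  2  3  4  5
  c 3  3  3  3  4  5
  g 4  4  4  4  4  5
Edit distance = dp[4][5] = 5

5


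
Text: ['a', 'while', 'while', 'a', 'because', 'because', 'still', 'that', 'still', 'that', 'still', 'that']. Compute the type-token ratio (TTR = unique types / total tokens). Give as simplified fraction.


Tokens: 12
Unique types: ('a', 'because', 'still', 'that', 'while') = 5
TTR = 5/12
Already in lowest terms.

5/12


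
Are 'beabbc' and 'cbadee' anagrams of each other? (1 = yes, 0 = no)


Sort characters of 'beabbc': 'abbbce'
Sort characters of 'cbadee': 'abcdee'
Sorted forms differ -> they are NOT anagrams
Result: 0

0


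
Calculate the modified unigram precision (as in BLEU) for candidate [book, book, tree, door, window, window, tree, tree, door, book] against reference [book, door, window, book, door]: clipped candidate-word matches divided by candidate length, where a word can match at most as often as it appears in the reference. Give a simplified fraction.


Reference word counts: {'book': 2, 'door': 2, 'window': 1}
Checking each candidate word (with clipping):
  'book' -> in reference (ref count 2, used 1/2) -> match (matches: 1)
  'book' -> in reference (ref count 2, used 2/2) -> match (matches: 2)
  'tree' -> not in reference -> no match (matches: 2)
  'door' -> in reference (ref count 2, used 1/2) -> match (matches: 3)
  'window' -> in reference (ref count 1, used 1/1) -> match (matches: 4)
  'window' -> ref count 1 already used up (1/1) -> clipped, no match (matches: 4)
  'tree' -> not in reference -> no match (matches: 4)
  'tree' -> not in reference -> no match (matches: 4)
  'door' -> in reference (ref count 2, used 2/2) -> match (matches: 5)
  'book' -> ref count 2 already used up (2/2) -> clipped, no match (matches: 5)
Clipped matches: 5, Candidate length: 10
Precision = 5/10 = 1/2

1/2


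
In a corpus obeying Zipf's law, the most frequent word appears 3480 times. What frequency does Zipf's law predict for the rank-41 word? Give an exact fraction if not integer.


Zipf's law: freq(rank) = f1 / rank
f1 = 3480, rank = 41
freq = 3480 / 41
GCD(3480, 41) = 1
Simplified: 3480/41

3480/41


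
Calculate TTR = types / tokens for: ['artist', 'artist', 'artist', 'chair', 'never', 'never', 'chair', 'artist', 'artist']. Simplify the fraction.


Tokens: 9
Unique types: ('artist', 'chair', 'never') = 3
TTR = 3/9
Simplify: divide both by 3 -> 1/3
TTR = 1/3

1/3


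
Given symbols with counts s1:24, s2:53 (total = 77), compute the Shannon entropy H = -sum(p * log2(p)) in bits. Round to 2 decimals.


Computing entropy H = -sum(p_i * log2(p_i)):
  s1: p = 24/77 = 0.3117, -p*log2(p) = 0.5242
  s2: p = 53/77 = 0.6883, -p*log2(p) = 0.3709
H = sum of terms = 0.8951
Rounded to 2 decimals: 0.90

0.90


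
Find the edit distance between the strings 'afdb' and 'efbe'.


Building DP table for s1='afdb' (len 4) and s2='efbe' (len 4):
       e  f  b  e
    0  1  2  3  4
  a 1  1  2  3  4
  f 2  2  1  2  3
  d 3  3  2  2  3
  b 4  4  3  2  3
Edit distance = dp[4][4] = 3

3


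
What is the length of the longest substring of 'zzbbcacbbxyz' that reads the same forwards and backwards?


Scanning 'zzbbcacbbxyz' for palindromic substrings.
Substring at positions 2-8: 'bbcacbb'.
Check: reverse('bbcacbb') = 'bbcacbb' -> palindrome confirmed.
Neighbouring characters ('z' / 'x') break symmetry, so it cannot extend further.
No longer palindromic substring exists; longest length = 7

7


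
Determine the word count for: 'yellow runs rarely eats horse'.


Counting words by splitting on spaces:
  Word 1: 'yellow'
  Word 2: 'runs'
  Word 3: 'rarely'
  Word 4: 'eats'
  Word 5: 'horse'
Total words: 5

5


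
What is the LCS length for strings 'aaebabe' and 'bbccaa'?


DP table for LCS of 'aaebabe' and 'bbccaa':
       b  b  c  c  a  a
    0  0  0  0  0  0  0
  a 0  0  0  0  0  1  1
  a 0  0  0  0  0  1  2
  e 0  0  0  0  0  1  2
  b 0  1  1  1  1  1  2
  a 0  1  1  1  1  2  2
  b 0  1  2  2  2  2  2
  e 0  1  2  2  2  2  2
LCS: 'aa'
LCS length = 2

2


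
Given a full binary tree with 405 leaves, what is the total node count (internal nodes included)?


Leaf nodes (terminals): 405
Internal nodes = n - 1 = 405 - 1 = 404
Total = leaves + internal = 405 + 404 = 809

809


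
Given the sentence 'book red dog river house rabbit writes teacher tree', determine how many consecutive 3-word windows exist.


Word trigrams from [9] words:
  Trigram 1: (book red dog)
  Trigram 2: (red dog river)
  Trigram 3: (dog river house)
  Trigram 4: (river house rabbit)
  Trigram 5: (house rabbit writes)
  Trigram 6: (rabbit writes teacher)
  Trigram 7: (writes teacher tree)
Total word trigrams: 9 - 2 = 7

7


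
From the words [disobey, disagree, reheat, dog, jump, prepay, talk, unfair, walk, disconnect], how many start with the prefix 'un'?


Checking each word for prefix 'un':
  'disobey' -> no (count: 0)
  'disagree' -> no (count: 0)
  'reheat' -> no (count: 0)
  'dog' -> no (count: 0)
  'jump' -> no (count: 0)
  'prepay' -> no (count: 0)
  'talk' -> no (count: 0)
  'unfair' -> YES, starts with 'un' (count: 1)
  'walk' -> no (count: 1)
  'disconnect' -> no (count: 1)
Total with prefix 'un': 1

1


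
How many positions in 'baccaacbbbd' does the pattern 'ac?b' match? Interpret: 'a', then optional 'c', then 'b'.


Pattern: ac?b means 'a', then optional 'c', then 'b'.
Scanning 'baccaacbbbd' position-by-position:
  Pos 0: window 'bac' -> no
  Pos 1: window 'acc' -> no
  Pos 2: window 'cca' -> no
  Pos 3: window 'caa' -> no
  Pos 4: window 'aac' -> no
  Pos 5: window 'acb' -> MATCH
  Pos 6: window 'cbb' -> no
  Pos 7: window 'bbb' -> no
  Pos 8: window 'bbd' -> no
  Pos 9: window 'bd' -> no
  Pos 10: window 'd' -> no
Total matches: 1

1


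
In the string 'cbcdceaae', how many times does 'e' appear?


Scanning 'cbcdceaae' for 'e':
  Position 5: 'e' -> MATCH (count: 1)
  Position 8: 'e' -> MATCH (count: 2)
Total occurrences of 'e': 2

2


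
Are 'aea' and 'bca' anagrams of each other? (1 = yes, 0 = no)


Sort characters of 'aea': 'aae'
Sort characters of 'bca': 'abc'
Sorted forms differ -> they are NOT anagrams
Result: 0

0


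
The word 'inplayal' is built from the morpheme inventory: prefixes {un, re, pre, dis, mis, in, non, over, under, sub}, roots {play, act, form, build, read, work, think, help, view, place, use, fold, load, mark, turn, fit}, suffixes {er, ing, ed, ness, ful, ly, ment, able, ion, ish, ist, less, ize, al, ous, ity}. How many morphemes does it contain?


Segmenting 'inplayal' against the inventory:
  'in' -> prefix (morpheme 1)
  'play' -> root (morpheme 2)
  'al' -> suffix (morpheme 3)
Total morphemes: 3

3


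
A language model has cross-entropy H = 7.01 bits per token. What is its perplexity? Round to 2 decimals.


Perplexity formula: PP = 2^H
H = 7.01
PP = 2^7.01
Decompose: 2^7.01 = 2^7 * 2^0.01
2^7 = 128, 2^0.01 ~ 1.0069556
PP ~ 128 * 1.0069556 = 128.8903168
Rounded to 2 decimals: 128.89

128.89


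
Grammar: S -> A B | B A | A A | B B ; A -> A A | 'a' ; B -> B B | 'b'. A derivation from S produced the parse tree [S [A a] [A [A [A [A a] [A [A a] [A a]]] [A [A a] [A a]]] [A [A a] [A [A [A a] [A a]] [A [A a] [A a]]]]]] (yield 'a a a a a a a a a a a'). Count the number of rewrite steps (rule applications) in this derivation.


Every bracketed nonterminal node [X ...] in the tree is produced by exactly one rule application.
Reading the tree off as a leftmost derivation:
  Step 1: S  =>  A A   (applied S -> A A)
  Step 2: A A  =>  a A   (applied A -> a)
  Step 3: a A  =>  a A A   (applied A -> A A)
  Step 4: a A A  =>  a A A A   (applied A -> A A)
  Step 5: a A A A  =>  a A A A A   (applied A -> A A)
  Step 6: a A A A A  =>  a a A A A   (applied A -> a)
  Step 7: a a A A A  =>  a a A A A A   (applied A -> A A)
  Step 8: a a A A A A  =>  a a a A A A   (applied A -> a)
  Step 9: a a a A A A  =>  a a a a A A   (applied A -> a)
  Step 10: a a a a A A  =>  a a a a A A A   (applied A -> A A)
  Step 11: a a a a A A A  =>  a a a a a A A   (applied A -> a)
  Step 12: a a a a a A A  =>  a a a a a a A   (applied A -> a)
  Step 13: a a a a a a A  =>  a a a a a a A A   (applied A -> A A)
  Step 14: a a a a a a A A  =>  a a a a a a a A   (applied A -> a)
  Step 15: a a a a a a a A  =>  a a a a a a a A A   (applied A -> A A)
  Step 16: a a a a a a a A A  =>  a a a a a a a A A A   (applied A -> A A)
  Step 17: a a a a a a a A A A  =>  a a a a a a a a A A   (applied A -> a)
  Step 18: a a a a a a a a A A  =>  a a a a a a a a a A   (applied A -> a)
  Step 19: a a a a a a a a a A  =>  a a a a a a a a a A A   (applied A -> A A)
  Step 20: a a a a a a a a a A A  =>  a a a a a a a a a a A   (applied A -> a)
  Step 21: a a a a a a a a a a A  =>  a a a a a a a a a a a   (applied A -> a)
Final yield: a a a a a a a a a a a
Total rewrite steps: 21

21


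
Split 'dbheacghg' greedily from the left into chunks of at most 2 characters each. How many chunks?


'dbheacghg' has 9 characters.
Chunking with max size 2:
  Chunk 1: 'db' (positions 0-1)
  Chunk 2: 'he' (positions 2-3)
  Chunk 3: 'ac' (positions 4-5)
  Chunk 4: 'gh' (positions 6-7)
  Chunk 5: 'g' (positions 8-8)
Total chunks: ceil(9 / 2) = 5

5


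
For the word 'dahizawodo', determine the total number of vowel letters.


Scanning each character of 'dahizawodo':
  Position 1: 'd' -> consonant (running count: 0)
  Position 2: 'a' -> vowel (running count: 1)
  Position 3: 'h' -> consonant (running count: 1)
  Position 4: 'i' -> vowel (running count: 2)
  Position 5: 'z' -> consonant (running count: 2)
  Position 6: 'a' -> vowel (running count: 3)
  Position 7: 'w' -> consonant (running count: 3)
  Position 8: 'o' -> vowel (running count: 4)
  Position 9: 'd' -> consonant (running count: 4)
  Position 10: 'o' -> vowel (running count: 5)
Total vowels: 5

5


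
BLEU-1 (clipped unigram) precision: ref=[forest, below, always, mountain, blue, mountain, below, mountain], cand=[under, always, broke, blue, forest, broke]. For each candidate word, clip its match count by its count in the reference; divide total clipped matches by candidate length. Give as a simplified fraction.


Reference word counts: {'always': 1, 'below': 2, 'blue': 1, 'forest': 1, 'mountain': 3}
Checking each candidate word (with clipping):
  'under' -> not in reference -> no match (matches: 0)
  'always' -> in reference (ref count 1, used 1/1) -> match (matches: 1)
  'broke' -> not in reference -> no match (matches: 1)
  'blue' -> in reference (ref count 1, used 1/1) -> match (matches: 2)
  'forest' -> in reference (ref count 1, used 1/1) -> match (matches: 3)
  'broke' -> not in reference -> no match (matches: 3)
Clipped matches: 3, Candidate length: 6
Precision = 3/6 = 1/2

1/2


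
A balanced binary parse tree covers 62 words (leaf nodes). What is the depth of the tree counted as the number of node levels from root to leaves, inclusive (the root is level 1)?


In a balanced binary tree with n leaves the deepest leaf is ceil(log2(n)) edges below the root,
so counting node levels inclusive of root and leaves gives ceil(log2(n)) + 1 levels.
log2(62) = 5.9542
ceil(5.9542) = 6
levels = 6 + 1 = 7

7


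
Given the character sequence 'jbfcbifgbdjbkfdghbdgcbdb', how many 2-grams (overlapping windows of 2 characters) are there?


String 'jbfcbifgbdjbkfdghbdgcbdb' has length L = 24.
Number of overlapping n-grams = L - n + 1
Substituting: 24 - 2 + 1 = 23

23


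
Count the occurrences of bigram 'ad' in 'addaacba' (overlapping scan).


Scanning 'addaacba' for bigram 'ad':
  Position 0: 'ad' -> MATCH
  Position 1: 'dd' -> no
  Position 2: 'da' -> no
  Position 3: 'aa' -> no
  Position 4: 'ac' -> no
  Position 5: 'cb' -> no
  Position 6: 'ba' -> no
Total matches: 1

1


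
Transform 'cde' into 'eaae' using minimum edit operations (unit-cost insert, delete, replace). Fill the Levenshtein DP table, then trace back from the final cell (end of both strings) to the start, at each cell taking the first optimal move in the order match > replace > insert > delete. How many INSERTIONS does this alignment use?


Edit distance = 3. Backtracking from cell (3, 4) with preference match > replace > insert > delete,
then listing the resulting alignment 'cde' -> 'eaae' left to right:
  Step 1: insert 'e' [insertion #1]
  Step 2: replace c->a
  Step 3: replace d->a
  Step 4: keep 'e'
Total insertions: 1

1


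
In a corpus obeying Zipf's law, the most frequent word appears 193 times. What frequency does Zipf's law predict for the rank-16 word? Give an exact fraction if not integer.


Zipf's law: freq(rank) = f1 / rank
f1 = 193, rank = 16
freq = 193 / 16
GCD(193, 16) = 1
Simplified: 193/16

193/16


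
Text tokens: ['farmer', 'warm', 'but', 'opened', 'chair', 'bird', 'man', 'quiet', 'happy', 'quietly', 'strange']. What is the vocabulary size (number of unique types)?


Listing all tokens and tracking unique types:
  Token 1: 'farmer' -> NEW (unique so far: 1)
  Token 2: 'warm' -> NEW (unique so far: 2)
  Token 3: 'but' -> NEW (unique so far: 3)
  Token 4: 'opened' -> NEW (unique so far: 4)
  Token 5: 'chair' -> NEW (unique so far: 5)
  Token 6: 'bird' -> NEW (unique so far: 6)
  Token 7: 'man' -> NEW (unique so far: 7)
  Token 8: 'quiet' -> NEW (unique so far: 8)
  Token 9: 'happy' -> NEW (unique so far: 9)
  Token 10: 'quietly' -> NEW (unique so far: 10)
  Token 11: 'strange' -> NEW (unique so far: 11)
Unique types: ('bird', 'but', 'chair', 'farmer', 'happy', 'man', 'opened', 'quiet', 'quietly', 'strange', 'warm')
Vocabulary size: 11

11


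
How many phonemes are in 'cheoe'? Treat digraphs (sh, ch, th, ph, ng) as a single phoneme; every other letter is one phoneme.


Parsing 'cheoe' greedily, digraphs first:
  'ch' -> digraph (1 consonant phoneme) (phonemes so far: 1)
  'e' -> vowel phoneme (phonemes so far: 2)
  'o' -> vowel phoneme (phonemes so far: 3)
  'e' -> vowel phoneme (phonemes so far: 4)
Total phonemes: 4

4


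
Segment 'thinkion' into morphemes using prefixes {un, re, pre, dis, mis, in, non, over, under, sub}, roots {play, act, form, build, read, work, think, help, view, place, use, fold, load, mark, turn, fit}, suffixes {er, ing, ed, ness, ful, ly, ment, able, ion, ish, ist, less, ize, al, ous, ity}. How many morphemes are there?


Segmenting 'thinkion' against the inventory:
  'think' -> root (morpheme 1)
  'ion' -> suffix (morpheme 2)
Total morphemes: 2

2


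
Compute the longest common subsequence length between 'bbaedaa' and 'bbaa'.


DP table for LCS of 'bbaedaa' and 'bbaa':
       b  b  a  a
    0  0  0  0  0
  b 0  1  1  1  1
  b 0  1  2  2  2
  a 0  1  2  3  3
  e 0  1  2  3  3
  d 0  1  2  3  3
  a 0  1  2  3  4
  a 0  1  2  3  4
LCS: 'bbaa'
LCS length = 4

4


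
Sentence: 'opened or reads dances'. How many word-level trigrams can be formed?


Word trigrams from [4] words:
  Trigram 1: (opened or reads)
  Trigram 2: (or reads dances)
Total word trigrams: 4 - 2 = 2

2


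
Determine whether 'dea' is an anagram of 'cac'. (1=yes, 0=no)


Sort characters of 'dea': 'ade'
Sort characters of 'cac': 'acc'
Sorted forms differ -> they are NOT anagrams
Result: 0

0


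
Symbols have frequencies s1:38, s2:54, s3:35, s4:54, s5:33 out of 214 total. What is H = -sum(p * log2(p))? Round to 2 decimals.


Computing entropy H = -sum(p_i * log2(p_i)):
  s1: p = 38/214 = 0.1776, -p*log2(p) = 0.4428
  s2: p = 54/214 = 0.2523, -p*log2(p) = 0.5013
  s3: p = 35/214 = 0.1636, -p*log2(p) = 0.4272
  s4: p = 54/214 = 0.2523, -p*log2(p) = 0.5013
  s5: p = 33/214 = 0.1542, -p*log2(p) = 0.4159
H = sum of terms = 2.2885
Rounded to 2 decimals: 2.29

2.29


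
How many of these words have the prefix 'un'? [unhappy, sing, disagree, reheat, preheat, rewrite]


Checking each word for prefix 'un':
  'unhappy' -> YES, starts with 'un' (count: 1)
  'sing' -> no (count: 1)
  'disagree' -> no (count: 1)
  'reheat' -> no (count: 1)
  'preheat' -> no (count: 1)
  'rewrite' -> no (count: 1)
Total with prefix 'un': 1

1


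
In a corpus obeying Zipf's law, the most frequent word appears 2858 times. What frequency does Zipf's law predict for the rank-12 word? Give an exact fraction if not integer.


Zipf's law: freq(rank) = f1 / rank
f1 = 2858, rank = 12
freq = 2858 / 12
GCD(2858, 12) = 2
Simplified: 1429/6

1429/6


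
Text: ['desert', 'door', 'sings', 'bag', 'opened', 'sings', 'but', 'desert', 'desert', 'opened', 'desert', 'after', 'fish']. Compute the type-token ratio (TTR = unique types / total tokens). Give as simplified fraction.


Tokens: 13
Unique types: ('after', 'bag', 'but', 'desert', 'door', 'fish', 'opened', 'sings') = 8
TTR = 8/13
Already in lowest terms.

8/13


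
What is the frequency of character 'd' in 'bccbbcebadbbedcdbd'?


Scanning 'bccbbcebadbbedcdbd' for 'd':
  Position 9: 'd' -> MATCH (count: 1)
  Position 13: 'd' -> MATCH (count: 2)
  Position 15: 'd' -> MATCH (count: 3)
  Position 17: 'd' -> MATCH (count: 4)
Total occurrences of 'd': 4

4


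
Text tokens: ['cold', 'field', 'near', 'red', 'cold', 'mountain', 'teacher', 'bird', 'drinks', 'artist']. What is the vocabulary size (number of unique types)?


Listing all tokens and tracking unique types:
  Token 1: 'cold' -> NEW (unique so far: 1)
  Token 2: 'field' -> NEW (unique so far: 2)
  Token 3: 'near' -> NEW (unique so far: 3)
  Token 4: 'red' -> NEW (unique so far: 4)
  Token 5: 'cold' -> duplicate (unique so far: 4)
  Token 6: 'mountain' -> NEW (unique so far: 5)
  Token 7: 'teacher' -> NEW (unique so far: 6)
  Token 8: 'bird' -> NEW (unique so far: 7)
  Token 9: 'drinks' -> NEW (unique so far: 8)
  Token 10: 'artist' -> NEW (unique so far: 9)
Unique types: ('artist', 'bird', 'cold', 'drinks', 'field', 'mountain', 'near', 'red', 'teacher')
Vocabulary size: 9

9


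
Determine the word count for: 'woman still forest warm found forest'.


Counting words by splitting on spaces:
  Word 1: 'woman'
  Word 2: 'still'
  Word 3: 'forest'
  Word 4: 'warm'
  Word 5: 'found'
  Word 6: 'forest'
Total words: 6

6


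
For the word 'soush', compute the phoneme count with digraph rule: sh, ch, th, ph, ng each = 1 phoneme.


Parsing 'soush' greedily, digraphs first:
  's' -> consonant phoneme (phonemes so far: 1)
  'o' -> vowel phoneme (phonemes so far: 2)
  'u' -> vowel phoneme (phonemes so far: 3)
  'sh' -> digraph (1 consonant phoneme) (phonemes so far: 4)
Total phonemes: 4

4


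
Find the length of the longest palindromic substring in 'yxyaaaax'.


Scanning 'yxyaaaax' for palindromic substrings.
Substring at positions 3-6: 'aaaa'.
Check: reverse('aaaa') = 'aaaa' -> palindrome confirmed.
Neighbouring characters ('y' / 'x') break symmetry, so it cannot extend further.
No longer palindromic substring exists; longest length = 4

4


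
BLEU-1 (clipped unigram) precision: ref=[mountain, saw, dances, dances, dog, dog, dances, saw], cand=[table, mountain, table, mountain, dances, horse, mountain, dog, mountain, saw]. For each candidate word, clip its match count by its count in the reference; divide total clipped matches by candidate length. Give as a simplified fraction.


Reference word counts: {'dances': 3, 'dog': 2, 'mountain': 1, 'saw': 2}
Checking each candidate word (with clipping):
  'table' -> not in reference -> no match (matches: 0)
  'mountain' -> in reference (ref count 1, used 1/1) -> match (matches: 1)
  'table' -> not in reference -> no match (matches: 1)
  'mountain' -> ref count 1 already used up (1/1) -> clipped, no match (matches: 1)
  'dances' -> in reference (ref count 3, used 1/3) -> match (matches: 2)
  'horse' -> not in reference -> no match (matches: 2)
  'mountain' -> ref count 1 already used up (1/1) -> clipped, no match (matches: 2)
  'dog' -> in reference (ref count 2, used 1/2) -> match (matches: 3)
  'mountain' -> ref count 1 already used up (1/1) -> clipped, no match (matches: 3)
  'saw' -> in reference (ref count 2, used 1/2) -> match (matches: 4)
Clipped matches: 4, Candidate length: 10
Precision = 4/10 = 2/5

2/5


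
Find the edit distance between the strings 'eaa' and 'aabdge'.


Building DP table for s1='eaa' (len 3) and s2='aabdge' (len 6):
       a  a  b  d  g  e
    0  1  2  3  4  5  6
  e 1  1  2  3  4  5  5
  a 2  1  1  2  3  4  5
  a 3  2  1  2  3  4  5
Edit distance = dp[3][6] = 5

5


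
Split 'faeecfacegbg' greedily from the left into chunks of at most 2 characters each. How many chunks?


'faeecfacegbg' has 12 characters.
Chunking with max size 2:
  Chunk 1: 'fa' (positions 0-1)
  Chunk 2: 'ee' (positions 2-3)
  Chunk 3: 'cf' (positions 4-5)
  Chunk 4: 'ac' (positions 6-7)
  Chunk 5: 'eg' (positions 8-9)
  Chunk 6: 'bg' (positions 10-11)
Total chunks: ceil(12 / 2) = 6

6


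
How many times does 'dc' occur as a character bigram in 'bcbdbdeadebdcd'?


Scanning 'bcbdbdeadebdcd' for bigram 'dc':
  Position 0: 'bc' -> no
  Position 1: 'cb' -> no
  Position 2: 'bd' -> no
  Position 3: 'db' -> no
  Position 4: 'bd' -> no
  Position 5: 'de' -> no
  Position 6: 'ea' -> no
  Position 7: 'ad' -> no
  Position 8: 'de' -> no
  Position 9: 'eb' -> no
  Position 10: 'bd' -> no
  Position 11: 'dc' -> MATCH
  Position 12: 'cd' -> no
Total matches: 1

1


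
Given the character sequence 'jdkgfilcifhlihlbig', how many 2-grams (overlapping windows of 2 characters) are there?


String 'jdkgfilcifhlihlbig' has length L = 18.
Number of overlapping n-grams = L - n + 1
Substituting: 18 - 2 + 1 = 17

17


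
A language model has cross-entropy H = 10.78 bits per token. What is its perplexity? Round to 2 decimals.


Perplexity formula: PP = 2^H
H = 10.78
PP = 2^10.78
Decompose: 2^10.78 = 2^10 * 2^0.78
2^10 = 1024, 2^0.78 ~ 1.7171309
PP ~ 1024 * 1.7171309 = 1758.3420416
Rounded to 2 decimals: 1758.34

1758.34


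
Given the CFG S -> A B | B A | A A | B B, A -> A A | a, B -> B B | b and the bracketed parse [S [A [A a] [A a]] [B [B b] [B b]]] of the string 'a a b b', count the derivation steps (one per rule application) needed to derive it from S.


Every bracketed nonterminal node [X ...] in the tree is produced by exactly one rule application.
Reading the tree off as a leftmost derivation:
  Step 1: S  =>  A B   (applied S -> A B)
  Step 2: A B  =>  A A B   (applied A -> A A)
  Step 3: A A B  =>  a A B   (applied A -> a)
  Step 4: a A B  =>  a a B   (applied A -> a)
  Step 5: a a B  =>  a a B B   (applied B -> B B)
  Step 6: a a B B  =>  a a b B   (applied B -> b)
  Step 7: a a b B  =>  a a b b   (applied B -> b)
Final yield: a a b b
Total rewrite steps: 7

7


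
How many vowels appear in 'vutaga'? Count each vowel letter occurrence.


Scanning each character of 'vutaga':
  Position 1: 'v' -> consonant (running count: 0)
  Position 2: 'u' -> vowel (running count: 1)
  Position 3: 't' -> consonant (running count: 1)
  Position 4: 'a' -> vowel (running count: 2)
  Position 5: 'g' -> consonant (running count: 2)
  Position 6: 'a' -> vowel (running count: 3)
Total vowels: 3

3


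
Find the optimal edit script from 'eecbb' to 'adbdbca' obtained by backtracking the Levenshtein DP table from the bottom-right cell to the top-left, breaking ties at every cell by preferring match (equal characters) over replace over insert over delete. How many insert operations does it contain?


Edit distance = 6. Backtracking from cell (5, 7) with preference match > replace > insert > delete,
then listing the resulting alignment 'eecbb' -> 'adbdbca' left to right:
  Step 1: insert 'a' [insertion #1]
  Step 2: replace e->d
  Step 3: replace e->b
  Step 4: replace c->d
  Step 5: keep 'b'
  Step 6: insert 'c' [insertion #2]
  Step 7: replace b->a
Total insertions: 2

2


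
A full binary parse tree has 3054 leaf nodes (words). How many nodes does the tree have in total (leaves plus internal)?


Leaf nodes (terminals): 3054
Internal nodes = n - 1 = 3054 - 1 = 3053
Total = leaves + internal = 3054 + 3053 = 6107

6107


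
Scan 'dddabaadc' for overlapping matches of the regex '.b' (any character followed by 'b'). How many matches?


Pattern: .b means any character followed by 'b'.
Scanning 'dddabaadc' position-by-position:
  Pos 0: window 'dd' -> no
  Pos 1: window 'dd' -> no
  Pos 2: window 'da' -> no
  Pos 3: window 'ab' -> MATCH
  Pos 4: window 'ba' -> no
  Pos 5: window 'aa' -> no
  Pos 6: window 'ad' -> no
  Pos 7: window 'dc' -> no
  Pos 8: window 'c' -> no
Total matches: 1

1


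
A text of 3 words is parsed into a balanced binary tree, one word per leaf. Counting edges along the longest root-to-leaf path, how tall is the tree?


In a balanced binary tree with n leaves the deepest leaf is ceil(log2(n)) edges below the root.
log2(3) = 1.5850
ceil(1.5850) = 2
height (edges) = 2

2


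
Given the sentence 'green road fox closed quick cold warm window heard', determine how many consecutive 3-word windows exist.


Word trigrams from [9] words:
  Trigram 1: (green road fox)
  Trigram 2: (road fox closed)
  Trigram 3: (fox closed quick)
  Trigram 4: (closed quick cold)
  Trigram 5: (quick cold warm)
  Trigram 6: (cold warm window)
  Trigram 7: (warm window heard)
Total word trigrams: 9 - 2 = 7

7


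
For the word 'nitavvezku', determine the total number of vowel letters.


Scanning each character of 'nitavvezku':
  Position 1: 'n' -> consonant (running count: 0)
  Position 2: 'i' -> vowel (running count: 1)
  Position 3: 't' -> consonant (running count: 1)
  Position 4: 'a' -> vowel (running count: 2)
  Position 5: 'v' -> consonant (running count: 2)
  Position 6: 'v' -> consonant (running count: 2)
  Position 7: 'e' -> vowel (running count: 3)
  Position 8: 'z' -> consonant (running count: 3)
  Position 9: 'k' -> consonant (running count: 3)
  Position 10: 'u' -> vowel (running count: 4)
Total vowels: 4

4


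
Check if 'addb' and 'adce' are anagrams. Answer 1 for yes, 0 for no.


Sort characters of 'addb': 'abdd'
Sort characters of 'adce': 'acde'
Sorted forms differ -> they are NOT anagrams
Result: 0

0


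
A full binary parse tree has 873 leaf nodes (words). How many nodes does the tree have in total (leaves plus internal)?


Leaf nodes (terminals): 873
Internal nodes = n - 1 = 873 - 1 = 872
Total = leaves + internal = 873 + 872 = 1745

1745


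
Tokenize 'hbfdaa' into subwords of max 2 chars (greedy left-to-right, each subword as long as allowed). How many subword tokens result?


'hbfdaa' has 6 characters.
Chunking with max size 2:
  Chunk 1: 'hb' (positions 0-1)
  Chunk 2: 'fd' (positions 2-3)
  Chunk 3: 'aa' (positions 4-5)
Total chunks: ceil(6 / 2) = 3

3


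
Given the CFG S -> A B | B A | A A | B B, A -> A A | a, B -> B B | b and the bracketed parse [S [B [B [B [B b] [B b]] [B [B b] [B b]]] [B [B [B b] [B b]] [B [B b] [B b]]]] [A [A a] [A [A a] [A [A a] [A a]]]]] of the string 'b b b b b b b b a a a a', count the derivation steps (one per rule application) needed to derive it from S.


Every bracketed nonterminal node [X ...] in the tree is produced by exactly one rule application.
Reading the tree off as a leftmost derivation:
  Step 1: S  =>  B A   (applied S -> B A)
  Step 2: B A  =>  B B A   (applied B -> B B)
  Step 3: B B A  =>  B B B A   (applied B -> B B)
  Step 4: B B B A  =>  B B B B A   (applied B -> B B)
  Step 5: B B B B A  =>  b B B B A   (applied B -> b)
  Step 6: b B B B A  =>  b b B B A   (applied B -> b)
  Step 7: b b B B A  =>  b b B B B A   (applied B -> B B)
  Step 8: b b B B B A  =>  b b b B B A   (applied B -> b)
  Step 9: b b b B B A  =>  b b b b B A   (applied B -> b)
  Step 10: b b b b B A  =>  b b b b B B A   (applied B -> B B)
  Step 11: b b b b B B A  =>  b b b b B B B A   (applied B -> B B)
  Step 12: b b b b B B B A  =>  b b b b b B B A   (applied B -> b)
  Step 13: b b b b b B B A  =>  b b b b b b B A   (applied B -> b)
  Step 14: b b b b b b B A  =>  b b b b b b B B A   (applied B -> B B)
  Step 15: b b b b b b B B A  =>  b b b b b b b B A   (applied B -> b)
  Step 16: b b b b b b b B A  =>  b b b b b b b b A   (applied B -> b)
  Step 17: b b b b b b b b A  =>  b b b b b b b b A A   (applied A -> A A)
  Step 18: b b b b b b b b A A  =>  b b b b b b b b a A   (applied A -> a)
  Step 19: b b b b b b b b a A  =>  b b b b b b b b a A A   (applied A -> A A)
  Step 20: b b b b b b b b a A A  =>  b b b b b b b b a a A   (applied A -> a)
  Step 21: b b b b b b b b a a A  =>  b b b b b b b b a a A A   (applied A -> A A)
  Step 22: b b b b b b b b a a A A  =>  b b b b b b b b a a a A   (applied A -> a)
  Step 23: b b b b b b b b a a a A  =>  b b b b b b b b a a a a   (applied A -> a)
Final yield: b b b b b b b b a a a a
Total rewrite steps: 23

23


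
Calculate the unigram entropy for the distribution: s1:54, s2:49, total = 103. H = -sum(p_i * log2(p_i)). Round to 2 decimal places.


Computing entropy H = -sum(p_i * log2(p_i)):
  s1: p = 54/103 = 0.5243, -p*log2(p) = 0.4884
  s2: p = 49/103 = 0.4757, -p*log2(p) = 0.5099
H = sum of terms = 0.9983
Rounded to 2 decimals: 1.00

1.00


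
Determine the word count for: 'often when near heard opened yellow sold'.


Counting words by splitting on spaces:
  Word 1: 'often'
  Word 2: 'when'
  Word 3: 'near'
  Word 4: 'heard'
  Word 5: 'opened'
  Word 6: 'yellow'
  Word 7: 'sold'
Total words: 7

7


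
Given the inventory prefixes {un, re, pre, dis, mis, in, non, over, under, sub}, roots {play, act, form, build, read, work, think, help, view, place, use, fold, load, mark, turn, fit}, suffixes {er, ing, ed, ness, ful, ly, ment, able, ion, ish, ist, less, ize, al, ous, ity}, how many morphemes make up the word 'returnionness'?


Segmenting 'returnionness' against the inventory:
  're' -> prefix (morpheme 1)
  'turn' -> root (morpheme 2)
  'ion' -> suffix (morpheme 3)
  'ness' -> suffix (morpheme 4)
Total morphemes: 4

4


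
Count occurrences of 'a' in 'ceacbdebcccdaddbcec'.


Scanning 'ceacbdebcccdaddbcec' for 'a':
  Position 2: 'a' -> MATCH (count: 1)
  Position 12: 'a' -> MATCH (count: 2)
Total occurrences of 'a': 2

2


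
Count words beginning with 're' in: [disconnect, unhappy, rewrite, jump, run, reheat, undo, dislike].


Checking each word for prefix 're':
  'disconnect' -> no (count: 0)
  'unhappy' -> no (count: 0)
  'rewrite' -> YES, starts with 're' (count: 1)
  'jump' -> no (count: 1)
  'run' -> no (count: 1)
  'reheat' -> YES, starts with 're' (count: 2)
  'undo' -> no (count: 2)
  'dislike' -> no (count: 2)
Total with prefix 're': 2

2


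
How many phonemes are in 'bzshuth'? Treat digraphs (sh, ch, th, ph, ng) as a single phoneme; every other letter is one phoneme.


Parsing 'bzshuth' greedily, digraphs first:
  'b' -> consonant phoneme (phonemes so far: 1)
  'z' -> consonant phoneme (phonemes so far: 2)
  'sh' -> digraph (1 consonant phoneme) (phonemes so far: 3)
  'u' -> vowel phoneme (phonemes so far: 4)
  'th' -> digraph (1 consonant phoneme) (phonemes so far: 5)
Total phonemes: 5

5


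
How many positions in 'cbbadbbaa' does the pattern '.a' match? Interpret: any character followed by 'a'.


Pattern: .a means any character followed by 'a'.
Scanning 'cbbadbbaa' position-by-position:
  Pos 0: window 'cb' -> no
  Pos 1: window 'bb' -> no
  Pos 2: window 'ba' -> MATCH
  Pos 3: window 'ad' -> no
  Pos 4: window 'db' -> no
  Pos 5: window 'bb' -> no
  Pos 6: window 'ba' -> MATCH
  Pos 7: window 'aa' -> MATCH
  Pos 8: window 'a' -> no
Total matches: 3

3
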